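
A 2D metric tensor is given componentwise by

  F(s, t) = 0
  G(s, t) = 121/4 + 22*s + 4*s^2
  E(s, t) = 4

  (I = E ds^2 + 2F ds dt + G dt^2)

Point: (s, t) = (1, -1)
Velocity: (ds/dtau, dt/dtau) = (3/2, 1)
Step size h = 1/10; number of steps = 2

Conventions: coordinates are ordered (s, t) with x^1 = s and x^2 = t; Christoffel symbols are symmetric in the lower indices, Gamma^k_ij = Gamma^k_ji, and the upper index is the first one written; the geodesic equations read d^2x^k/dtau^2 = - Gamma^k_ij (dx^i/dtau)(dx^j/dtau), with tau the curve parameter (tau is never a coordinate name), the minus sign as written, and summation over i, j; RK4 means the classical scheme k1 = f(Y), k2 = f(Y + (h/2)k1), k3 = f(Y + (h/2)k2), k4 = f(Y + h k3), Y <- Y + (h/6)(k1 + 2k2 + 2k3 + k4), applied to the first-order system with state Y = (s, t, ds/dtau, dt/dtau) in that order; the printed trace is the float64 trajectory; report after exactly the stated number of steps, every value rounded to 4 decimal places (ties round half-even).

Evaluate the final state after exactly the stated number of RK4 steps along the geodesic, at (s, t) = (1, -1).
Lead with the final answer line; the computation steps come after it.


Answer: s = 1.3689, t = -0.8169, ds/dtau = 2.1578, dt/dtau = 0.8289

f(Y) = (ds/dtau, dt/dtau, -Gamma^s_ij Y'^i Y'^j, -Gamma^t_ij Y'^i Y'^j) with the Gammas evaluated at the stage position; h = 0.100000; intermediate values shown to 6 dp
step 0: s = 1.0000, t = -1.0000, ds/dtau = 1.5000, dt/dtau = 1.0000
step 1:
  k1: at (s, t) = (1.000000, -1.000000), (ds/dtau, dt/dtau) = (1.500000, 1.000000); Gamma_sss = 0.000000, Gamma_sst = 0.000000, Gamma_stt = -3.750000, Gamma_tss = 0.000000, Gamma_tst = 0.266667, Gamma_ttt = 0.000000; k1 = (1.500000, 1.000000, 3.750000, -0.800000)
  k2: at (s, t) = (1.075000, -0.950000), (ds/dtau, dt/dtau) = (1.687500, 0.960000); Gamma_sss = 0.000000, Gamma_sst = 0.000000, Gamma_stt = -3.825000, Gamma_tss = 0.000000, Gamma_tst = 0.261438, Gamma_ttt = 0.000000; k2 = (1.687500, 0.960000, 3.525120, -0.847059)
  k3: at (s, t) = (1.084375, -0.952000), (ds/dtau, dt/dtau) = (1.676256, 0.957647); Gamma_sss = 0.000000, Gamma_sst = 0.000000, Gamma_stt = -3.834375, Gamma_tss = 0.000000, Gamma_tst = 0.260799, Gamma_ttt = 0.000000; k3 = (1.676256, 0.957647, 3.516459, -0.837300)
  k4: at (s, t) = (1.167626, -0.904235), (ds/dtau, dt/dtau) = (1.851646, 0.916270); Gamma_sss = 0.000000, Gamma_sst = 0.000000, Gamma_stt = -3.917626, Gamma_tss = 0.000000, Gamma_tst = 0.255257, Gamma_ttt = 0.000000; k4 = (1.851646, 0.916270, 3.289045, -0.866141)
  Y <- Y + (h/6)(k1 + 2k2 + 2k3 + k4): s = 1.1680, t = -0.9041, ds/dtau = 1.8520, dt/dtau = 0.9161
step 2:
  k1: at (s, t) = (1.167986, -0.904141), (ds/dtau, dt/dtau) = (1.852037, 0.916086); Gamma_sss = 0.000000, Gamma_sst = 0.000000, Gamma_stt = -3.917986, Gamma_tss = 0.000000, Gamma_tst = 0.255233, Gamma_ttt = 0.000000; k1 = (1.852037, 0.916086, 3.288025, -0.866070)
  k2: at (s, t) = (1.260588, -0.858336), (ds/dtau, dt/dtau) = (2.016438, 0.872782); Gamma_sss = 0.000000, Gamma_sst = 0.000000, Gamma_stt = -4.010588, Gamma_tss = 0.000000, Gamma_tst = 0.249340, Gamma_ttt = 0.000000; k2 = (2.016438, 0.872782, 3.055060, -0.877633)
  k3: at (s, t) = (1.268808, -0.860501), (ds/dtau, dt/dtau) = (2.004790, 0.872204); Gamma_sss = 0.000000, Gamma_sst = 0.000000, Gamma_stt = -4.018808, Gamma_tss = 0.000000, Gamma_tst = 0.248830, Gamma_ttt = 0.000000; k3 = (2.004790, 0.872204, 3.057268, -0.870201)
  k4: at (s, t) = (1.368465, -0.816920), (ds/dtau, dt/dtau) = (2.157763, 0.829066); Gamma_sss = 0.000000, Gamma_sst = 0.000000, Gamma_stt = -4.118465, Gamma_tss = 0.000000, Gamma_tst = 0.242809, Gamma_ttt = 0.000000; k4 = (2.157763, 0.829066, 2.830826, -0.868735)
  Y <- Y + (h/6)(k1 + 2k2 + 2k3 + k4): s = 1.3689, t = -0.8169, ds/dtau = 2.1578, dt/dtau = 0.8289


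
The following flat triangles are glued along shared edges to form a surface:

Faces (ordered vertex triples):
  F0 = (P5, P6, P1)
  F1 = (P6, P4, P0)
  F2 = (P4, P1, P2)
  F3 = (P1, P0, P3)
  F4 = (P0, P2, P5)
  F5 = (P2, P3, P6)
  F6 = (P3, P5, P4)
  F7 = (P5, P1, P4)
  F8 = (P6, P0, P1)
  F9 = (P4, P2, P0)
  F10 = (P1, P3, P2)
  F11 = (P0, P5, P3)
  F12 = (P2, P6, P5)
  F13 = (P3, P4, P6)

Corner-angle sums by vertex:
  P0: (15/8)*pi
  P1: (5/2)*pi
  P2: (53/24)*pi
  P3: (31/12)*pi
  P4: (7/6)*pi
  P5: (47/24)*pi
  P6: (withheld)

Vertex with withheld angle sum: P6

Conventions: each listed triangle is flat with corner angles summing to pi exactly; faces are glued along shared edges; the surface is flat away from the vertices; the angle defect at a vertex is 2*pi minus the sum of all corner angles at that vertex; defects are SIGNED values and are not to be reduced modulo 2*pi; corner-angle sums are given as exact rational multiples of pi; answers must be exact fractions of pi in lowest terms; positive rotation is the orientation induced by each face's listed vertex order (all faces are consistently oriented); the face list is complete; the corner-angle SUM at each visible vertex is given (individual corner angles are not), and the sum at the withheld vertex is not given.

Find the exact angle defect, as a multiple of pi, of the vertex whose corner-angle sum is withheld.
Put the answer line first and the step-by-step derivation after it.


Answer: defect(P6) = (7/24)*pi

V = 7, E = 21, F = 14; chi = V - E + F = 0
Gauss-Bonnet: total defect = 2*pi*chi = 0; visible defects sum to (-7/24)*pi


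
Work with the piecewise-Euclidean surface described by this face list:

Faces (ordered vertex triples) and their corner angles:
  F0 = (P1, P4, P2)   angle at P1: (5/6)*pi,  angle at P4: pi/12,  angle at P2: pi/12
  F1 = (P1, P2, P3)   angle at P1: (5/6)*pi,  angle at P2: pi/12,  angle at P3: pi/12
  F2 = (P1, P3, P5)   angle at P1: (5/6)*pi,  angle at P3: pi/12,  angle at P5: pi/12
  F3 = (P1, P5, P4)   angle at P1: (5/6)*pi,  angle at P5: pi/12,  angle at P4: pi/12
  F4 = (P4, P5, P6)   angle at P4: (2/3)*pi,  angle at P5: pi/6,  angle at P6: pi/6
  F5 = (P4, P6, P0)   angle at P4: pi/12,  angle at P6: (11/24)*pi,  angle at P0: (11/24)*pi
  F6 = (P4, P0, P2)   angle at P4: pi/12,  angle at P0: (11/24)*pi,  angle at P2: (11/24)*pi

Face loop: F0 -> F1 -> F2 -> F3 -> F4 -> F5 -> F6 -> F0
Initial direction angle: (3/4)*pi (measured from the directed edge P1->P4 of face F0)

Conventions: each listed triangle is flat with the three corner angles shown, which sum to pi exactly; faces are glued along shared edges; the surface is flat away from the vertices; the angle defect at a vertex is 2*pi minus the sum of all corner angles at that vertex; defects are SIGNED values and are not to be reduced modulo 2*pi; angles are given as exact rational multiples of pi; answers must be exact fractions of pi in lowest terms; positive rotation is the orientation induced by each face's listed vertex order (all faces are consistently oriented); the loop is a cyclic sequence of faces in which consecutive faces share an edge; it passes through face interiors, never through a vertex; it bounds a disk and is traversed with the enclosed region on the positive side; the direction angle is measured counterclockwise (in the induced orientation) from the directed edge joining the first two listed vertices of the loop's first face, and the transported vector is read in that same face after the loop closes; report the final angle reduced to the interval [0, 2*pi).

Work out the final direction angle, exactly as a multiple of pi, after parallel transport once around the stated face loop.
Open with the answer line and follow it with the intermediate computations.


Answer: final direction angle = (5/12)*pi

enclosed vertex P1: corner angles sum to (10/3)*pi, defect = 2*pi - (10/3)*pi = (-4/3)*pi
enclosed vertex P4: corner angles sum to pi, defect = 2*pi - pi = pi
holonomy = initial angle + sum of enclosed defects (mod 2*pi), positive in the induced orientation
final angle = (3/4)*pi - pi/3 = (5/12)*pi (mod 2*pi)


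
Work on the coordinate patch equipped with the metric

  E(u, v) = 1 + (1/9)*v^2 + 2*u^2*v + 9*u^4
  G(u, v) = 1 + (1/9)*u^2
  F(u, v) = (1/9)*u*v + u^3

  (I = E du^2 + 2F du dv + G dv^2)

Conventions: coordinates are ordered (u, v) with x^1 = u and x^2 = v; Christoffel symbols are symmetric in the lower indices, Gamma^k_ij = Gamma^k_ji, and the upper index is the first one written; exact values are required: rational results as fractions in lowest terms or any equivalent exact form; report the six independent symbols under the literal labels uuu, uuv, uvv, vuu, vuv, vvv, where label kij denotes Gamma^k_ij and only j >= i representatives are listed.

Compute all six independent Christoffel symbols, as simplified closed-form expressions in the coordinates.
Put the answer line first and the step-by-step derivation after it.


Answer: Gamma_uuu = (162*u^3 + 18*u*v)/(81*u^4 + 18*u^2*v + u^2 + v^2 + 9), Gamma_uuv = (9*u^2 + v)/(81*u^4 + 18*u^2*v + u^2 + v^2 + 9), Gamma_uvv = 0, Gamma_vuu = 18*u^2/(81*u^4 + 18*u^2*v + u^2 + v^2 + 9), Gamma_vuv = u/(81*u^4 + 18*u^2*v + u^2 + v^2 + 9), Gamma_vvv = 0

E = 1 + (1/9)*v^2 + 2*u^2*v + 9*u^4; F = (1/9)*u*v + u^3; G = 1 + (1/9)*u^2
Gamma^k_ij = (1/2) g^{kl} (d_i g_jl + d_j g_il - d_l g_ij), with g^inv = (1/(EG-F^2)) [[G, -F], [-F, E]]
first partials: E_u = 4*u*v + 36*u^3, E_v = (2/9)*v + 2*u^2, F_u = (1/9)*v + 3*u^2, F_v = (1/9)*u, G_u = (2/9)*u, G_v = 0
D = EG - F^2 = 1 + (1/9)*v^2 + (1/9)*u^2 + 2*u^2*v + 9*u^4
expanded: Gamma^u_uu = (G E_u - 2F F_u + F E_v)/(2D), Gamma^u_uv = (G E_v - F G_u)/(2D), Gamma^u_vv = (2G F_v - G G_u - F G_v)/(2D), Gamma^v_uu = (2E F_u - E E_v - F E_u)/(2D), Gamma^v_uv = (E G_u - F E_v)/(2D), Gamma^v_vv = (E G_v - 2F F_v + F G_u)/(2D); substitute and cancel common factors


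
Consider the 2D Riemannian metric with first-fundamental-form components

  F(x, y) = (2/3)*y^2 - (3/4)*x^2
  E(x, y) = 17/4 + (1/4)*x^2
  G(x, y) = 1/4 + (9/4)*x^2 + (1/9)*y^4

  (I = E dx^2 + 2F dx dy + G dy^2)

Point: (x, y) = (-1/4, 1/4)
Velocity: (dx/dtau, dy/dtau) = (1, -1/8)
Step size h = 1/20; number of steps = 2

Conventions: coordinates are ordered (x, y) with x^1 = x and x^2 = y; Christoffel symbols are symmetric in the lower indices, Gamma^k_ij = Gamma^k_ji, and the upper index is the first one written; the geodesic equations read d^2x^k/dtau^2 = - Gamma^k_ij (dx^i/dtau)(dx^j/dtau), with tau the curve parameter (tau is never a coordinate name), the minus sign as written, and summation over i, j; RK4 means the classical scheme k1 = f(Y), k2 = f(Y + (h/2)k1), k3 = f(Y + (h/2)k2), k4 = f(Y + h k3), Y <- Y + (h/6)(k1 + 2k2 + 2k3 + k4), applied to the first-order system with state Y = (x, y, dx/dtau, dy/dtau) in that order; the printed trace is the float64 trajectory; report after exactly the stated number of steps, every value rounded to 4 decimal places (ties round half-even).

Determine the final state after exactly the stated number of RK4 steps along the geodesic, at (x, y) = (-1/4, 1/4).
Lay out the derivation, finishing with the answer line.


f(Y) = (dx/dtau, dy/dtau, -Gamma^x_ij Y'^i Y'^j, -Gamma^y_ij Y'^i Y'^j) with the Gammas evaluated at the stage position; h = 0.050000; intermediate values shown to 6 dp
step 0: x = -0.2500, y = 0.2500, dx/dtau = 1.0000, dy/dtau = -0.1250
step 1:
  k1: at (x, y) = (-0.250000, 0.250000), (dx/dtau, dy/dtau) = (1.000000, -0.125000); Gamma_xxx = -0.013481, Gamma_xxy = -0.001756, Gamma_xyy = 0.210026, Gamma_yxx = 0.958755, Gamma_yxy = -1.438425, Gamma_yyy = 0.011676; k1 = (1.000000, -0.125000, 0.009761, -1.318544)
  k2: at (x, y) = (-0.225000, 0.246875), (dx/dtau, dy/dtau) = (1.000244, -0.157964); Gamma_xxx = -0.013775, Gamma_xxy = 0.000868, Gamma_xyy = 0.195980, Gamma_yxx = 0.926487, Gamma_yxy = -1.389585, Gamma_yyy = 0.007745; k2 = (1.000244, -0.157964, 0.009166, -1.366247)
  k3: at (x, y) = (-0.224994, 0.246051), (dx/dtau, dy/dtau) = (1.000229, -0.159156); Gamma_xxx = -0.013716, Gamma_xxy = 0.000780, Gamma_xyy = 0.195720, Gamma_yxx = 0.926481, Gamma_yxy = -1.389591, Gamma_yyy = 0.007800; k3 = (1.000229, -0.159156, 0.009013, -1.369528)
  k4: at (x, y) = (-0.199989, 0.242042), (dx/dtau, dy/dtau) = (1.000451, -0.193476); Gamma_xxx = -0.013612, Gamma_xxy = 0.002812, Gamma_xyy = 0.181375, Gamma_yxx = 0.881703, Gamma_yxy = -1.322086, Gamma_yyy = 0.004430; k4 = (1.000451, -0.193476, 0.007923, -1.394479)
  Y <- Y + (h/6)(k1 + 2k2 + 2k3 + k4): x = -0.2000, y = 0.2421, dx/dtau = 1.0005, dy/dtau = -0.1932
step 2:
  k1: at (x, y) = (-0.199988, 0.242061), (dx/dtau, dy/dtau) = (1.000450, -0.193205); Gamma_xxx = -0.013613, Gamma_xxy = 0.002814, Gamma_xyy = 0.181381, Gamma_yxx = 0.881702, Gamma_yxy = -1.322085, Gamma_yyy = 0.004429; k1 = (1.000450, -0.193205, 0.007942, -1.393758)
  k2: at (x, y) = (-0.174977, 0.237231), (dx/dtau, dy/dtau) = (1.000649, -0.228049); Gamma_xxx = -0.013087, Gamma_xxy = 0.004217, Gamma_xyy = 0.166754, Gamma_yxx = 0.822754, Gamma_yxy = -1.233428, Gamma_yyy = 0.001690; k2 = (1.000649, -0.228049, 0.006356, -1.386839)
  k3: at (x, y) = (-0.174972, 0.236359), (dx/dtau, dy/dtau) = (1.000609, -0.227876); Gamma_xxx = -0.013034, Gamma_xxy = 0.004138, Gamma_xyy = 0.166479, Gamma_yxx = 0.822741, Gamma_yxy = -1.233421, Gamma_yyy = 0.001744; k3 = (1.000609, -0.227876, 0.006292, -1.386310)
  k4: at (x, y) = (-0.149958, 0.230667), (dx/dtau, dy/dtau) = (1.000765, -0.262520); Gamma_xxx = -0.012081, Gamma_xxy = 0.004904, Gamma_xyy = 0.151556, Gamma_yxx = 0.748266, Gamma_yxy = -1.121582, Gamma_yyy = -0.000307; k4 = (1.000765, -0.262520, 0.004231, -1.338717)
  Y <- Y + (h/6)(k1 + 2k2 + 2k3 + k4): x = -0.1500, y = 0.2307, dx/dtau = 1.0008, dy/dtau = -0.2622

Answer: x = -0.1500, y = 0.2307, dx/dtau = 1.0008, dy/dtau = -0.2622


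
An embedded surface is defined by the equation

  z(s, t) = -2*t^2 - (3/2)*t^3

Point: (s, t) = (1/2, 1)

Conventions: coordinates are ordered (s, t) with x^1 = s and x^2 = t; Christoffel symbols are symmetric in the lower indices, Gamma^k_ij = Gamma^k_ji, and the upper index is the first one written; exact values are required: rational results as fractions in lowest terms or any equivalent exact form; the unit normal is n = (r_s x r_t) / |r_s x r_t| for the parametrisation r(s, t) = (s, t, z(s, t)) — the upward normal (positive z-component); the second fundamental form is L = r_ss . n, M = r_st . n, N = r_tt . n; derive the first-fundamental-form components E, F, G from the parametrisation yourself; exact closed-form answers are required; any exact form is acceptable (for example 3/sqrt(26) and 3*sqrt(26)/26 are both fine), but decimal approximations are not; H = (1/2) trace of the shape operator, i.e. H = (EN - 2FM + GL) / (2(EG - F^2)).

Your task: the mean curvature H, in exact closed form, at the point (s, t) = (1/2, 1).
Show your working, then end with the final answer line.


z_s = 0, z_t = -17/2, z_ss = 0, z_st = 0, z_tt = -13
E = 1, F = 0, G = 293/4; answer radicand W^2 = 293/4
unnormalised second-form numerators: l = 0, m = 0, n = -13; L = l/sqrt(293/4), and similarly M = m/sqrt(W^2), N = n/sqrt(W^2)
H = (E*n - 2*F*m + G*l) / (2*(EG - F^2)*sqrt(W^2)); E*n - 2*F*m + G*l = -13, EG - F^2 = 293/4, so H = (-26/293)/sqrt(293/4)

Answer: H = -52*sqrt(293)/85849


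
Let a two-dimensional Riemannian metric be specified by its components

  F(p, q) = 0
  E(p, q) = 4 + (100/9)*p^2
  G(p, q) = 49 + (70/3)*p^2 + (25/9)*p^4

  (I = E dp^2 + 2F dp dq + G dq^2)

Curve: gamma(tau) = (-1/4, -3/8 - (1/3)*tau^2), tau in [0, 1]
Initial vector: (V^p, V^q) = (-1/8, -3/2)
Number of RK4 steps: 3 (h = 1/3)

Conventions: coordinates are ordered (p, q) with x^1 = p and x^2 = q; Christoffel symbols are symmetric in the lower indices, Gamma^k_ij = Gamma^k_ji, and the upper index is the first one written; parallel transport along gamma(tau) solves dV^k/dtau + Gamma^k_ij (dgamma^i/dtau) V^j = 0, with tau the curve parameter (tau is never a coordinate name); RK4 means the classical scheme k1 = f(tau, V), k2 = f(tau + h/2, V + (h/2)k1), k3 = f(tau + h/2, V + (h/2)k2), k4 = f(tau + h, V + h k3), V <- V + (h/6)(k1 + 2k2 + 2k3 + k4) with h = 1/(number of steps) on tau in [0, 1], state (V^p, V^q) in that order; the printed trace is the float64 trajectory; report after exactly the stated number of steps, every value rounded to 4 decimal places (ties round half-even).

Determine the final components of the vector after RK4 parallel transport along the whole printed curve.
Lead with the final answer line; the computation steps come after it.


Answer: V^p = -0.7528, V^q = -1.4828

gamma'(tau) = (0, -(2/3)*tau); f(tau, V)^k = -Gamma^k_ij(gamma(tau)) gamma'^i(tau) V^j; h = 1/3; intermediate values shown to 6 dp
curve data and Christoffel symbols at the stage parameters:
  tau = 0.000000: gamma = (-0.250000, -0.375000), gamma' = (0.000000, 0.000000); Gamma_ppp = -0.591716, Gamma_ppq = 0.000000, Gamma_pqq = 1.261095, Gamma_qpp = 0.000000, Gamma_qpq = -0.117302, Gamma_qqq = 0.000000
  tau = 0.166667: gamma = (-0.250000, -0.384259), gamma' = (0.000000, -0.111111); Gamma_ppp = -0.591716, Gamma_ppq = 0.000000, Gamma_pqq = 1.261095, Gamma_qpp = 0.000000, Gamma_qpq = -0.117302, Gamma_qqq = 0.000000
  tau = 0.333333: gamma = (-0.250000, -0.412037), gamma' = (0.000000, -0.222222); Gamma_ppp = -0.591716, Gamma_ppq = 0.000000, Gamma_pqq = 1.261095, Gamma_qpp = 0.000000, Gamma_qpq = -0.117302, Gamma_qqq = 0.000000
  tau = 0.500000: gamma = (-0.250000, -0.458333), gamma' = (0.000000, -0.333333); Gamma_ppp = -0.591716, Gamma_ppq = 0.000000, Gamma_pqq = 1.261095, Gamma_qpp = 0.000000, Gamma_qpq = -0.117302, Gamma_qqq = 0.000000
  tau = 0.666667: gamma = (-0.250000, -0.523148), gamma' = (0.000000, -0.444444); Gamma_ppp = -0.591716, Gamma_ppq = 0.000000, Gamma_pqq = 1.261095, Gamma_qpp = 0.000000, Gamma_qpq = -0.117302, Gamma_qqq = 0.000000
  tau = 0.833333: gamma = (-0.250000, -0.606481), gamma' = (0.000000, -0.555556); Gamma_ppp = -0.591716, Gamma_ppq = 0.000000, Gamma_pqq = 1.261095, Gamma_qpp = 0.000000, Gamma_qpq = -0.117302, Gamma_qqq = 0.000000
  tau = 1.000000: gamma = (-0.250000, -0.708333), gamma' = (0.000000, -0.666667); Gamma_ppp = -0.591716, Gamma_ppq = 0.000000, Gamma_pqq = 1.261095, Gamma_qpp = 0.000000, Gamma_qpq = -0.117302, Gamma_qqq = 0.000000
step 0: V^p = -0.1250, V^q = -1.5000
step 1: k1 = (0.000000, 0.000000), k2 = (-0.210182, 0.001629), k3 = (-0.210144, 0.002086), k4 = (-0.420170, 0.005084); V <- V + (h/6)(k1 + 2k2 + 2k3 + k4): V^p = -0.1950, V^q = -1.4993
step 2: k1 = (-0.420170, 0.005084), k2 = (-0.629899, 0.010365), k3 = (-0.629529, 0.011731), k4 = (-0.838148, 0.021109); V <- V + (h/6)(k1 + 2k2 + 2k3 + k4): V^p = -0.4049, V^q = -1.4954
step 3: k1 = (-0.838148, 0.021109), k2 = (-1.045221, 0.035489), k3 = (-1.043542, 0.037738), k4 = (-1.246647, 0.058865); V <- V + (h/6)(k1 + 2k2 + 2k3 + k4): V^p = -0.7528, V^q = -1.4828


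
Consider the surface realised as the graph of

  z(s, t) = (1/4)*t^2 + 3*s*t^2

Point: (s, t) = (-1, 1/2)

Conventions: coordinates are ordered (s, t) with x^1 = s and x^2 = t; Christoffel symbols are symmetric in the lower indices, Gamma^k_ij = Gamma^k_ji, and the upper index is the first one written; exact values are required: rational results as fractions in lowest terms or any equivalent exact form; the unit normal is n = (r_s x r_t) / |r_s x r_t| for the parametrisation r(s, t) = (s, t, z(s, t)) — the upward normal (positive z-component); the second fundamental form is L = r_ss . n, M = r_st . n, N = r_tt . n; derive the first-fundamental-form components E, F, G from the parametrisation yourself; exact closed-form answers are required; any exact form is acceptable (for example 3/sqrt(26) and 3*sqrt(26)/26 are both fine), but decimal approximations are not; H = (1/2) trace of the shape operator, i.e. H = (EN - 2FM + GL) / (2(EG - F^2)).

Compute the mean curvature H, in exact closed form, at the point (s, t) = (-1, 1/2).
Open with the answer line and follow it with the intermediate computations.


Answer: H = 121*sqrt(146)/21316

z_s = 3/4, z_t = -11/4, z_ss = 0, z_st = 3, z_tt = -11/2
E = 25/16, F = -33/16, G = 137/16; answer radicand W^2 = 73/8
unnormalised second-form numerators: l = 0, m = 3, n = -11/2; L = l/sqrt(73/8), and similarly M = m/sqrt(W^2), N = n/sqrt(W^2)
H = (E*n - 2*F*m + G*l) / (2*(EG - F^2)*sqrt(W^2)); E*n - 2*F*m + G*l = 121/32, EG - F^2 = 73/8, so H = (121/584)/sqrt(73/8)


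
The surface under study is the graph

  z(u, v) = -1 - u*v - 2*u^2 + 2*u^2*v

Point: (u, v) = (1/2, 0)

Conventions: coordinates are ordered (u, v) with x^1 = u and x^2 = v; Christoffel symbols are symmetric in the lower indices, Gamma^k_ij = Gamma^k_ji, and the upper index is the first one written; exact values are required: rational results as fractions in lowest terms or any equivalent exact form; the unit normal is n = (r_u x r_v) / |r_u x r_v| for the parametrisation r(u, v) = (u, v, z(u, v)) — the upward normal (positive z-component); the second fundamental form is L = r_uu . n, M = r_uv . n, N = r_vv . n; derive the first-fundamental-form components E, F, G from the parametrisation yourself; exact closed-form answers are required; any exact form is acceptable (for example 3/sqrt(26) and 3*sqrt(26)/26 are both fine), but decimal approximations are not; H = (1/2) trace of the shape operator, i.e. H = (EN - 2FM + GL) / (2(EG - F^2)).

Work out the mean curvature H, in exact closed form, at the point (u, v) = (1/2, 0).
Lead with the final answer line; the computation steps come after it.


Answer: H = -2*sqrt(5)/25

z_u = -2, z_v = 0, z_uu = -4, z_uv = 1, z_vv = 0
E = 5, F = 0, G = 1; answer radicand W^2 = 5
unnormalised second-form numerators: l = -4, m = 1, n = 0; L = l/sqrt(5), and similarly M = m/sqrt(W^2), N = n/sqrt(W^2)
H = (E*n - 2*F*m + G*l) / (2*(EG - F^2)*sqrt(W^2)); E*n - 2*F*m + G*l = -4, EG - F^2 = 5, so H = (-2/5)/sqrt(5)


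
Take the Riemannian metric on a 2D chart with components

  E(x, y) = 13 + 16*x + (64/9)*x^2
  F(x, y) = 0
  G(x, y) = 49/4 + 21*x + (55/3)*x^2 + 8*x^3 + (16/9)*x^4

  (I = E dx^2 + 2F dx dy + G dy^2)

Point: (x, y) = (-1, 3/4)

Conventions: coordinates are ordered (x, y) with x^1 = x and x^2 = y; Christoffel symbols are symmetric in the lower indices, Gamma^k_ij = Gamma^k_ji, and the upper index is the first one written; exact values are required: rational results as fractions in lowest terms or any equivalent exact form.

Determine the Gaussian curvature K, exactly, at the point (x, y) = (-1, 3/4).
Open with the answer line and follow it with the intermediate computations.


Answer: K = -5184/15059

E = 37/9, F = 0, G = 121/36, EG - F^2 = 4477/324 at the point
E_x = 16/9, E_y = 0, F_x = 0, F_y = 0, G_x = 11/9, G_y = 0
E_yy = 0, F_xy = 0, G_xx = 10
Using the Brioschi determinant formula for K from the metric derivatives:
M1 = [[-E_yy/2 + F_xy - G_xx/2, E_x/2, F_x - E_y/2], [F_y - G_x/2, E, F], [G_y/2, F, G]] = [[-5, 8/9, 0], [-11/18, 37/9, 0], [0, 0, 121/36]]; det M1 = -196141/2916
M2 = [[0, E_y/2, G_x/2], [E_y/2, E, F], [G_x/2, F, G]] = [[0, 0, 11/18], [0, 37/9, 0], [11/18, 0, 121/36]]; det M2 = -4477/2916
det M1 - det M2 = -5324/81; K = -5324/81 / (4477/324)^2 = -5184/15059


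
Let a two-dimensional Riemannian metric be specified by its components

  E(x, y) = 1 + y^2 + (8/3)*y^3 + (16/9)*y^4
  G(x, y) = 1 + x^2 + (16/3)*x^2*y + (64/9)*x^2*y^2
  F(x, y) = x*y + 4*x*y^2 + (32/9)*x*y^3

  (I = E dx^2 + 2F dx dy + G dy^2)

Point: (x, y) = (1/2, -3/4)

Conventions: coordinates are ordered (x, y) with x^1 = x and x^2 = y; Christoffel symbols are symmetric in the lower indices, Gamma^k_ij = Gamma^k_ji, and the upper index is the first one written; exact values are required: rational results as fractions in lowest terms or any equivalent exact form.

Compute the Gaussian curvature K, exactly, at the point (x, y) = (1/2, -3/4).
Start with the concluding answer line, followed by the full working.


Answer: K = -16/25

E = 1, F = 0, G = 5/4, EG - F^2 = 5/4 at the point
E_x = 0, E_y = 0, F_x = 0, F_y = 1/2, G_x = 1, G_y = -4/3
E_yy = 2, F_xy = 1, G_xx = 2
By Brioschi, K is (det M1 - det M2) divided by (EG - F^2) squared.
M1 = [[-E_yy/2 + F_xy - G_xx/2, E_x/2, F_x - E_y/2], [F_y - G_x/2, E, F], [G_y/2, F, G]] = [[-1, 0, 0], [0, 1, 0], [-2/3, 0, 5/4]]; det M1 = -5/4
M2 = [[0, E_y/2, G_x/2], [E_y/2, E, F], [G_x/2, F, G]] = [[0, 0, 1/2], [0, 1, 0], [1/2, 0, 5/4]]; det M2 = -1/4
det M1 - det M2 = -1; K = -1 / (5/4)^2 = -16/25


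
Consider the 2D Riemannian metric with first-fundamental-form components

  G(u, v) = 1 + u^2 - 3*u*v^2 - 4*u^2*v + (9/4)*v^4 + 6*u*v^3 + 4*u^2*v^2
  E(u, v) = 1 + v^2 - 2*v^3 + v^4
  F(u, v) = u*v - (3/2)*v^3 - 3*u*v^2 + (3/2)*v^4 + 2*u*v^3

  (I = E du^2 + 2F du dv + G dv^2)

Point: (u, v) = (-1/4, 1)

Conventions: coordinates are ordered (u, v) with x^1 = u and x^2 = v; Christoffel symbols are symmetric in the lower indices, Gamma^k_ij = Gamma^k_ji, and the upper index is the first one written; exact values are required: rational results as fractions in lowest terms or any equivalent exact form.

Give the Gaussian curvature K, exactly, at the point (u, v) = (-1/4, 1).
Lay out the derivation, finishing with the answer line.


E = 1, F = 0, G = 41/16, EG - F^2 = 41/16 at the point
E_u = 0, E_v = 0, F_u = 0, F_v = 5/4, G_u = 5/2, G_v = 25/4
E_vv = 2, F_uv = 1, G_uu = 2
K follows from Brioschi's formula, (det M1 - det M2)/(EG - F^2)^2.
M1 = [[-E_vv/2 + F_uv - G_uu/2, E_u/2, F_u - E_v/2], [F_v - G_u/2, E, F], [G_v/2, F, G]] = [[-1, 0, 0], [0, 1, 0], [25/8, 0, 41/16]]; det M1 = -41/16
M2 = [[0, E_v/2, G_u/2], [E_v/2, E, F], [G_u/2, F, G]] = [[0, 0, 5/4], [0, 1, 0], [5/4, 0, 41/16]]; det M2 = -25/16
det M1 - det M2 = -1; K = -1 / (41/16)^2 = -256/1681

Answer: K = -256/1681


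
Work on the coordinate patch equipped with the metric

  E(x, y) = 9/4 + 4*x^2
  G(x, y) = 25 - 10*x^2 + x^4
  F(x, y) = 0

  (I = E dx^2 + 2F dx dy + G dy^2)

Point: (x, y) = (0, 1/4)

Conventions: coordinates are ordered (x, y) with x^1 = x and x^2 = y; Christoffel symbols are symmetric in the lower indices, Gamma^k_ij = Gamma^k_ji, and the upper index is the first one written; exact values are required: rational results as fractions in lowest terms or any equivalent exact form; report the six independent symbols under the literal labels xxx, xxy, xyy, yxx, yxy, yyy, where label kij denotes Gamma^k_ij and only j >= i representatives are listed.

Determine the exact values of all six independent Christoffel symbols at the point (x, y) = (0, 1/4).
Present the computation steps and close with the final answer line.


E = 9/4, F = 0, G = 25 at the point
E_x = 0, E_y = 0, F_x = 0, F_y = 0, G_x = 0, G_y = 0
EG - F^2 = 225/4;  g^inv = (4/225) * [[25, 0], [0, 9/4]]
first-kind symbols [ij,l] = (1/2)(d_i g_jl + d_j g_il - d_l g_ij): [xx,x] = E_x/2 = 0, [xx,y] = F_x - E_y/2 = 0, [xy,x] = E_y/2 = 0, [xy,y] = G_x/2 = 0, [yy,x] = F_y - G_x/2 = 0, [yy,y] = G_y/2 = 0
Gamma^x_ij = (G*[ij,x] - F*[ij,y])/(EG - F^2), Gamma^y_ij = (E*[ij,y] - F*[ij,x])/(EG - F^2)

Answer: Gamma_xxx = 0, Gamma_xxy = 0, Gamma_xyy = 0, Gamma_yxx = 0, Gamma_yxy = 0, Gamma_yyy = 0


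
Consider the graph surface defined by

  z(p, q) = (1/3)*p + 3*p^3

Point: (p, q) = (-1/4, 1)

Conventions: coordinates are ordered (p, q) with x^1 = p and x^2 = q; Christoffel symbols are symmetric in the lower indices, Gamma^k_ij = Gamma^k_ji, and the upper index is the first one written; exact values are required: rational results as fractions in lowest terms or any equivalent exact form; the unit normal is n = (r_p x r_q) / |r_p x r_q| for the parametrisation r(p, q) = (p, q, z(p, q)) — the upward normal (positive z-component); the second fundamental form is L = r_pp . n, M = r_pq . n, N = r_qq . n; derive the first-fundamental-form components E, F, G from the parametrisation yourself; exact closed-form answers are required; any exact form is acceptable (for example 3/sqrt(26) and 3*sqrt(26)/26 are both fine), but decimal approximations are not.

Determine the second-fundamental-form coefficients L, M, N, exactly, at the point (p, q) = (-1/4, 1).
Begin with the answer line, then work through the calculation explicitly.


Answer: L = -216*sqrt(4153)/4153, M = 0, N = 0

z_p = 43/48, z_q = 0, z_pp = -9/2, z_pq = 0, z_qq = 0
E = 4153/2304, F = 0, G = 1; answer radicand W^2 = 4153/2304
unnormalised second-form numerators: l = -9/2, m = 0, n = 0; L = l/sqrt(4153/2304), and similarly M = m/sqrt(W^2), N = n/sqrt(W^2)


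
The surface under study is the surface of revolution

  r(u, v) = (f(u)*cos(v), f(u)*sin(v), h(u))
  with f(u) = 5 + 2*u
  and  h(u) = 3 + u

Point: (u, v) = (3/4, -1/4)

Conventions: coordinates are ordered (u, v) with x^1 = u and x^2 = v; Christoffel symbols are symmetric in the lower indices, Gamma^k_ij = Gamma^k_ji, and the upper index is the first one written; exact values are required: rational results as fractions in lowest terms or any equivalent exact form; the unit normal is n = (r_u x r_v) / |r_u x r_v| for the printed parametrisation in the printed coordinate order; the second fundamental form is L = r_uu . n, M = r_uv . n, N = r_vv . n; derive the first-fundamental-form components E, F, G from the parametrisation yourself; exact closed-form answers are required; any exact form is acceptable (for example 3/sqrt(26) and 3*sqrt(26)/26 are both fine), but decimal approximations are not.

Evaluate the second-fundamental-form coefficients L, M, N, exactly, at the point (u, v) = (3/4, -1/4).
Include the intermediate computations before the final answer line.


f = 13/2, f' = 2, f'' = 0, h' = 1, h'' = 0
E = 5, F = 0, G = 169/4; answer radicand W^2 = 5
unnormalised second-form numerators: l = 0, m = 0, n = 13/2; L = l/sqrt(5), and similarly M = m/sqrt(W^2), N = n/sqrt(W^2)

Answer: L = 0, M = 0, N = 13*sqrt(5)/10


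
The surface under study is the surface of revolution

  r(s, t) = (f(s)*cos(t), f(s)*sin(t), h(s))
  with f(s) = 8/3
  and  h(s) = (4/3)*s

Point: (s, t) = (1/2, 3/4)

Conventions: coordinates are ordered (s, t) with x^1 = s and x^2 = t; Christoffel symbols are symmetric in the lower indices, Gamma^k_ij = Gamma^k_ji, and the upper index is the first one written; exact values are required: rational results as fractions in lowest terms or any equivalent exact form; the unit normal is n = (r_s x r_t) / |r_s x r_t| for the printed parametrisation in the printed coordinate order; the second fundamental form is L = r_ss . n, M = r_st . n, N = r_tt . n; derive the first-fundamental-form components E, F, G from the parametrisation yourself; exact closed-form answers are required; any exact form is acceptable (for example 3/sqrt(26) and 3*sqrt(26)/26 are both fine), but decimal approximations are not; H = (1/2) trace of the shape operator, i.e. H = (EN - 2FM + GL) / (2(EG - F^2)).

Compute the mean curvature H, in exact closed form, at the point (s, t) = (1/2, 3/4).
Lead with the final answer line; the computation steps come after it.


Answer: H = 3/16

f = 8/3, f' = 0, f'' = 0, h' = 4/3, h'' = 0
E = 16/9, F = 0, G = 64/9; answer radicand W^2 = 16/9
unnormalised second-form numerators: l = 0, m = 0, n = 32/9; L = l/sqrt(16/9), and similarly M = m/sqrt(W^2), N = n/sqrt(W^2)
H = (E*n - 2*F*m + G*l) / (2*(EG - F^2)*sqrt(W^2)); E*n - 2*F*m + G*l = 512/81, EG - F^2 = 1024/81, so H = (1/4)/sqrt(16/9)


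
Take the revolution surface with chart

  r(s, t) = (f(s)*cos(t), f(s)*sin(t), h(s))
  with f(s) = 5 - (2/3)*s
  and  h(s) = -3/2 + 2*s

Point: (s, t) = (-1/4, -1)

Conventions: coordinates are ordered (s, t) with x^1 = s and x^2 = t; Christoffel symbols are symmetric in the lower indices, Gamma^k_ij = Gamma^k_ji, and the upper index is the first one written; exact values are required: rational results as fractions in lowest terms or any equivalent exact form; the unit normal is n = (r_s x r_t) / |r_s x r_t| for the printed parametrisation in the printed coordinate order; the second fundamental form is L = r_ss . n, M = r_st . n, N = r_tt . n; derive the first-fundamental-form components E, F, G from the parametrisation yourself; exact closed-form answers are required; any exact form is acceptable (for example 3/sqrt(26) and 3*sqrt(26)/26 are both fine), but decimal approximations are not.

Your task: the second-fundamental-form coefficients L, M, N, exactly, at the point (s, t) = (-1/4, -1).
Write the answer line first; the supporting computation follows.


Answer: L = 0, M = 0, N = 31*sqrt(10)/20

f = 31/6, f' = -2/3, f'' = 0, h' = 2, h'' = 0
E = 40/9, F = 0, G = 961/36; answer radicand W^2 = 40/9
unnormalised second-form numerators: l = 0, m = 0, n = 31/3; L = l/sqrt(40/9), and similarly M = m/sqrt(W^2), N = n/sqrt(W^2)


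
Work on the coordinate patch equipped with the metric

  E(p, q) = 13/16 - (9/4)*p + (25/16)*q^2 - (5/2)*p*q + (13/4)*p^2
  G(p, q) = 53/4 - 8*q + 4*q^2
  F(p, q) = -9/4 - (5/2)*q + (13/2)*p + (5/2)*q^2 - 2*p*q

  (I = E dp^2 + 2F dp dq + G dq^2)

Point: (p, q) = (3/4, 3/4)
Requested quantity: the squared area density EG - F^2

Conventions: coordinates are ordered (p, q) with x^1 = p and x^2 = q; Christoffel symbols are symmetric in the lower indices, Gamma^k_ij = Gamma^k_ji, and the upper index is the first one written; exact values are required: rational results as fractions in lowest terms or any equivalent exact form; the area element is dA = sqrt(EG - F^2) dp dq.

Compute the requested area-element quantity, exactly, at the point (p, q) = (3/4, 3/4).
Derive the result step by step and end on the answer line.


E = 109/256, F = 33/32, G = 19/2; EG - F^2 = 3053/1024

Answer: EG - F^2 = 3053/1024


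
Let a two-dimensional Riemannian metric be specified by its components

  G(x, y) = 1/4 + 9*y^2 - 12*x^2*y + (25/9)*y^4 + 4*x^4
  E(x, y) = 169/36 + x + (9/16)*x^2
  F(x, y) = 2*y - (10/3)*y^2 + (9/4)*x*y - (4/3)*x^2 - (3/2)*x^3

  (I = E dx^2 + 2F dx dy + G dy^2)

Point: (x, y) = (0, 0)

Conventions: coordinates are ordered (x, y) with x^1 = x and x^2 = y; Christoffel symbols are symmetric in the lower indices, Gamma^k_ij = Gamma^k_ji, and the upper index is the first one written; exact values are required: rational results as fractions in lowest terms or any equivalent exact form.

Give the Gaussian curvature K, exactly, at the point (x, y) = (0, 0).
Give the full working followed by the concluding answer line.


E = 169/36, F = 0, G = 1/4, EG - F^2 = 169/144 at the point
E_x = 1, E_y = 0, F_x = 0, F_y = 2, G_x = 0, G_y = 0
E_yy = 0, F_xy = 9/4, G_xx = 0
Using the Brioschi determinant formula for K from the metric derivatives:
M1 = [[-E_yy/2 + F_xy - G_xx/2, E_x/2, F_x - E_y/2], [F_y - G_x/2, E, F], [G_y/2, F, G]] = [[9/4, 1/2, 0], [2, 169/36, 0], [0, 0, 1/4]]; det M1 = 153/64
M2 = [[0, E_y/2, G_x/2], [E_y/2, E, F], [G_x/2, F, G]] = [[0, 0, 0], [0, 169/36, 0], [0, 0, 1/4]]; det M2 = 0
det M1 - det M2 = 153/64; K = 153/64 / (169/144)^2 = 49572/28561

Answer: K = 49572/28561


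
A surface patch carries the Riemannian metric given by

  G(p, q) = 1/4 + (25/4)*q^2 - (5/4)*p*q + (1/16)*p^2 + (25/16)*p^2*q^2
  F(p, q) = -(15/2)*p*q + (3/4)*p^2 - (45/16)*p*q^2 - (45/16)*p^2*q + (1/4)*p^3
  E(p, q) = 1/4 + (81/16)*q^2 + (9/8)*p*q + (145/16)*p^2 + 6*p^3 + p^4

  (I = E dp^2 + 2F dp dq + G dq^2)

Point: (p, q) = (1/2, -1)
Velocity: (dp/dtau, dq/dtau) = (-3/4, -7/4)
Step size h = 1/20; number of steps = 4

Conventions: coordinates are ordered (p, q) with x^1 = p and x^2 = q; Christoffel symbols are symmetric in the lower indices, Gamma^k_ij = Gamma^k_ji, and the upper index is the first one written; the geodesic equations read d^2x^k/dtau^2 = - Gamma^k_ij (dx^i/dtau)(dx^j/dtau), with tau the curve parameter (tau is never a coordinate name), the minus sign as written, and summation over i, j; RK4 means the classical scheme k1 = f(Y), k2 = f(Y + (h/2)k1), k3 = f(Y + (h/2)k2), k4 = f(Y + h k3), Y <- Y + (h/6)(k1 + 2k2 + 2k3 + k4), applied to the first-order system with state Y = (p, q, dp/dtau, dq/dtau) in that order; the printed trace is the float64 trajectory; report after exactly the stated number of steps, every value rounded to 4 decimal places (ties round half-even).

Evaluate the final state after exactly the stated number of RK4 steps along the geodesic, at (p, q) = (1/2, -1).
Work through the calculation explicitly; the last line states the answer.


f(Y) = (dp/dtau, dq/dtau, -Gamma^p_ij Y'^i Y'^j, -Gamma^q_ij Y'^i Y'^j) with the Gammas evaluated at the stage position; h = 0.050000; intermediate values shown to 6 dp
step 0: p = 0.5000, q = -1.0000, dp/dtau = -0.7500, dq/dtau = -1.7500
step 1:
  k1: at (p, q) = (0.500000, -1.000000), (dp/dtau, dq/dtau) = (-0.750000, -1.750000); Gamma_ppp = 0.114934, Gamma_ppq = -0.842867, Gamma_pqq = -0.009853, Gamma_qpp = 1.705350, Gamma_qpq = 0.556347, Gamma_qqq = -0.918964; k1 = (-0.750000, -1.750000, 2.178052, 0.394657)
  k2: at (p, q) = (0.481250, -1.043750), (dp/dtau, dq/dtau) = (-0.695549, -1.740134); Gamma_ppp = 0.116405, Gamma_ppq = -0.826658, Gamma_pqq = -0.016682, Gamma_qpp = 1.621777, Gamma_qpq = 0.509618, Gamma_qqq = -0.883088; k2 = (-0.695549, -1.740134, 1.995285, 0.655821)
  k3: at (p, q) = (0.482611, -1.043503), (dp/dtau, dq/dtau) = (-0.700118, -1.733604); Gamma_ppp = 0.117010, Gamma_ppq = -0.826111, Gamma_pqq = -0.016392, Gamma_qpp = 1.622250, Gamma_qpq = 0.510743, Gamma_qqq = -0.883288; k3 = (-0.700118, -1.733604, 1.997257, 0.619646)
  k4: at (p, q) = (0.464994, -1.086680), (dp/dtau, dq/dtau) = (-0.650137, -1.719018); Gamma_ppp = 0.117067, Gamma_ppq = -0.809144, Gamma_pqq = -0.022720, Gamma_qpp = 1.545725, Gamma_qpq = 0.469110, Gamma_qqq = -0.850674; k4 = (-0.650137, -1.719018, 1.826250, 0.811863)
  Y <- Y + (h/6)(k1 + 2k2 + 2k3 + k4): p = 0.4651, q = -1.0868, dp/dtau = -0.6501, dq/dtau = -1.7187
step 2:
  k1: at (p, q) = (0.465071, -1.086804), (dp/dtau, dq/dtau) = (-0.650088, -1.718688); Gamma_ppp = 0.117128, Gamma_ppq = -0.809037, Gamma_pqq = -0.022713, Gamma_qpp = 1.545519, Gamma_qpq = 0.469083, Gamma_qqq = -0.850583; k1 = (-0.650088, -1.718688, 1.825464, 0.811156)
  k2: at (p, q) = (0.448819, -1.129771), (dp/dtau, dq/dtau) = (-0.604452, -1.698409); Gamma_ppp = 0.116230, Gamma_ppq = -0.791312, Gamma_pqq = -0.028461, Gamma_qpp = 1.474593, Gamma_qpq = 0.432058, Gamma_qqq = -0.820612; k2 = (-0.604452, -1.698409, 1.664366, 0.941266)
  k3: at (p, q) = (0.449960, -1.129264), (dp/dtau, dq/dtau) = (-0.608479, -1.695156); Gamma_ppp = 0.116721, Gamma_ppq = -0.791139, Gamma_pqq = -0.028223, Gamma_qpp = 1.475470, Gamma_qpq = 0.433111, Gamma_qqq = -0.820936; k3 = (-0.608479, -1.695156, 1.669953, 0.919237)
  k4: at (p, q) = (0.434647, -1.171562), (dp/dtau, dq/dtau) = (-0.566591, -1.672726); Gamma_ppp = 0.114877, Gamma_ppq = -0.773444, Gamma_pqq = -0.033440, Gamma_qpp = 1.410125, Gamma_qpq = 0.400184, Gamma_qqq = -0.793556; k4 = (-0.566591, -1.672726, 1.522752, 1.009146)
  Y <- Y + (h/6)(k1 + 2k2 + 2k3 + k4): p = 0.4347, q = -1.1716, dp/dtau = -0.5666, dq/dtau = -1.6725
step 3:
  k1: at (p, q) = (0.434717, -1.171625), (dp/dtau, dq/dtau) = (-0.566615, -1.672510); Gamma_ppp = 0.114920, Gamma_ppq = -0.773384, Gamma_pqq = -0.033432, Gamma_qpp = 1.410039, Gamma_qpq = 0.400197, Gamma_qqq = -0.793515; k1 = (-0.566615, -1.672510, 1.522447, 1.008487)
  k2: at (p, q) = (0.420551, -1.213438), (dp/dtau, dq/dtau) = (-0.528553, -1.647298); Gamma_ppp = 0.112486, Gamma_ppq = -0.755704, Gamma_pqq = -0.038086, Gamma_qpp = 1.349425, Gamma_qpq = 0.371020, Gamma_qqq = -0.768325; k2 = (-0.528553, -1.647298, 1.387885, 1.061849)
  k3: at (p, q) = (0.421503, -1.212808), (dp/dtau, dq/dtau) = (-0.531918, -1.645964); Gamma_ppp = 0.112903, Gamma_ppq = -0.755733, Gamma_pqq = -0.037900, Gamma_qpp = 1.350400, Gamma_qpq = 0.371908, Gamma_qqq = -0.768667; k3 = (-0.531918, -1.645964, 1.394047, 1.049171)
  k4: at (p, q) = (0.408121, -1.253924), (dp/dtau, dq/dtau) = (-0.496912, -1.620052); Gamma_ppp = 0.109901, Gamma_ppq = -0.738474, Gamma_pqq = -0.042072, Gamma_qpp = 1.294212, Gamma_qpq = 0.345898, Gamma_qqq = -0.745506; k4 = (-0.496912, -1.620052, 1.272262, 1.080150)
  Y <- Y + (h/6)(k1 + 2k2 + 2k3 + k4): p = 0.4082, q = -1.2540, dp/dtau = -0.4970, dq/dtau = -1.6199
step 4:
  k1: at (p, q) = (0.408179, -1.253951), (dp/dtau, dq/dtau) = (-0.496960, -1.619921); Gamma_ppp = 0.109933, Gamma_ppq = -0.738444, Gamma_pqq = -0.042064, Gamma_qpp = 1.294185, Gamma_qpq = 0.345923, Gamma_qqq = -0.745489; k1 = (-0.496960, -1.619921, 1.272180, 1.079686)
  k2: at (p, q) = (0.395755, -1.294449), (dp/dtau, dq/dtau) = (-0.465155, -1.592929); Gamma_ppp = 0.106626, Gamma_ppq = -0.721588, Gamma_pqq = -0.045746, Gamma_qpp = 1.241924, Gamma_qpq = 0.322842, Gamma_qqq = -0.724098; k2 = (-0.465155, -1.592929, 1.162342, 1.090203)
  k3: at (p, q) = (0.396550, -1.293774), (dp/dtau, dq/dtau) = (-0.467901, -1.592666); Gamma_ppp = 0.106986, Gamma_ppq = -0.721716, Gamma_pqq = -0.045606, Gamma_qpp = 1.242865, Gamma_qpq = 0.323560, Gamma_qqq = -0.724418; k3 = (-0.467901, -1.592666, 1.167921, 1.083206)
  k4: at (p, q) = (0.384784, -1.333584), (dp/dtau, dq/dtau) = (-0.438564, -1.565761); Gamma_ppp = 0.103377, Gamma_ppq = -0.705450, Gamma_pqq = -0.048880, Gamma_qpp = 1.194153, Gamma_qpq = 0.302891, Gamma_qqq = -0.704620; k4 = (-0.438564, -1.565761, 1.068796, 1.081787)
  Y <- Y + (h/6)(k1 + 2k2 + 2k3 + k4): p = 0.3848, q = -1.3336, dp/dtau = -0.4386, dq/dtau = -1.5657

Answer: p = 0.3848, q = -1.3336, dp/dtau = -0.4386, dq/dtau = -1.5657
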